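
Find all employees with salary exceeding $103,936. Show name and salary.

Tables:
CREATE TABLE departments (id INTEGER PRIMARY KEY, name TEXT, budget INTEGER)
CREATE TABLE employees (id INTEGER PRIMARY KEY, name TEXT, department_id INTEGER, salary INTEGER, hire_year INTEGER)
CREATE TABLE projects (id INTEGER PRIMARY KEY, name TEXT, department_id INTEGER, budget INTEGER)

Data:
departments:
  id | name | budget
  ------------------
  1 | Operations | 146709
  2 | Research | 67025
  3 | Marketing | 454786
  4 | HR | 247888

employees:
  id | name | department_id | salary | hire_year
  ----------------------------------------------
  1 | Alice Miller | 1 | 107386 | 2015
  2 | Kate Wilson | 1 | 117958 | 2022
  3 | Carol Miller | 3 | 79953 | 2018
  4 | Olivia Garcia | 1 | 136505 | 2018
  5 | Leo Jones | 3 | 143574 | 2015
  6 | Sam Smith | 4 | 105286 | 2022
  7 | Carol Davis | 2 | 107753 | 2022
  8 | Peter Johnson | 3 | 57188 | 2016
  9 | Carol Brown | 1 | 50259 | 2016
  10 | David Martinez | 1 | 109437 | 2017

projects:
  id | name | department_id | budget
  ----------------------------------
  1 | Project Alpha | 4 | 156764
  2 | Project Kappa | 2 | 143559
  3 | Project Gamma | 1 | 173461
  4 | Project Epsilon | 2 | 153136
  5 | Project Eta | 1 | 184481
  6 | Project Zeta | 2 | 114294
SELECT name, salary FROM employees WHERE salary > 103936

Execution result:
name | salary
Alice Miller | 107386
Kate Wilson | 117958
Olivia Garcia | 136505
Leo Jones | 143574
Sam Smith | 105286
Carol Davis | 107753
David Martinez | 109437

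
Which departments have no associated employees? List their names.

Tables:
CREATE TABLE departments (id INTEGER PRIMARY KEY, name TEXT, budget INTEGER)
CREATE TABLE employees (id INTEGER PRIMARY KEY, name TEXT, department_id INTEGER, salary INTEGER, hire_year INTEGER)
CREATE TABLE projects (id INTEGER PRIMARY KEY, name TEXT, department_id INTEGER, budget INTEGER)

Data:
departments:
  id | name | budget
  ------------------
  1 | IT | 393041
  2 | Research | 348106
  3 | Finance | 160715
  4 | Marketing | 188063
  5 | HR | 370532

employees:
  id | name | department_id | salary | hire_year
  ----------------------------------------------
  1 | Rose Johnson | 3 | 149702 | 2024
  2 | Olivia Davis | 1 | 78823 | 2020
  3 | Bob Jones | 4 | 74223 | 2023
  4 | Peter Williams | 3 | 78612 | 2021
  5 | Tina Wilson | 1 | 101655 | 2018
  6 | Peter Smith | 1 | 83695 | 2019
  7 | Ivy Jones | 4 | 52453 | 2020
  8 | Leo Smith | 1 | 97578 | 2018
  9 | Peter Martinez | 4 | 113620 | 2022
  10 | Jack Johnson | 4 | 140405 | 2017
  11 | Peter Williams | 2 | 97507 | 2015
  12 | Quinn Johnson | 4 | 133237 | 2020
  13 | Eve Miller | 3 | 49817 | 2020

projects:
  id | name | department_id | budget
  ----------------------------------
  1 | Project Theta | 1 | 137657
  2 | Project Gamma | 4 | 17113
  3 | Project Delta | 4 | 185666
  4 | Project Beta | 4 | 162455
SELECT p.name FROM departments p LEFT JOIN employees c ON c.department_id = p.id WHERE c.id IS NULL

Execution result:
HR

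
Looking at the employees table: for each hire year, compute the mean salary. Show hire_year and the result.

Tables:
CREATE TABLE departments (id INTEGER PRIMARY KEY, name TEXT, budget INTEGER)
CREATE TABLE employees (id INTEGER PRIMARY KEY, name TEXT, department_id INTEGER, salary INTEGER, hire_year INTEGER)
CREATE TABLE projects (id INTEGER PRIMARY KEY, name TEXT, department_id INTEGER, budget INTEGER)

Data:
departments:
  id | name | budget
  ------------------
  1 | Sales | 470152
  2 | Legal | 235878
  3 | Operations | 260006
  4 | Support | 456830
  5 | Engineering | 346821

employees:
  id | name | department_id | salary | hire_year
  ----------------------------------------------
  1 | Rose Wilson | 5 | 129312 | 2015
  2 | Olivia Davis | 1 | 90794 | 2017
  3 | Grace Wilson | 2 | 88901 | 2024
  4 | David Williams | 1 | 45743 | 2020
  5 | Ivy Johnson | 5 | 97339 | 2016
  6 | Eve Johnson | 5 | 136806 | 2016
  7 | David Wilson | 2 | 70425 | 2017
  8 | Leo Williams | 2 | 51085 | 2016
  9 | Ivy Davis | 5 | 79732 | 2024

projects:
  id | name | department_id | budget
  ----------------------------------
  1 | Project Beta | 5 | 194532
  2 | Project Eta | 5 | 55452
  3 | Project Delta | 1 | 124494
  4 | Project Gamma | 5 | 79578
SELECT hire_year, AVG(salary) AS avg_salary FROM employees GROUP BY hire_year

Execution result:
hire_year | avg_salary
2015 | 129312.00
2016 | 95076.67
2017 | 80609.50
2020 | 45743.00
2024 | 84316.50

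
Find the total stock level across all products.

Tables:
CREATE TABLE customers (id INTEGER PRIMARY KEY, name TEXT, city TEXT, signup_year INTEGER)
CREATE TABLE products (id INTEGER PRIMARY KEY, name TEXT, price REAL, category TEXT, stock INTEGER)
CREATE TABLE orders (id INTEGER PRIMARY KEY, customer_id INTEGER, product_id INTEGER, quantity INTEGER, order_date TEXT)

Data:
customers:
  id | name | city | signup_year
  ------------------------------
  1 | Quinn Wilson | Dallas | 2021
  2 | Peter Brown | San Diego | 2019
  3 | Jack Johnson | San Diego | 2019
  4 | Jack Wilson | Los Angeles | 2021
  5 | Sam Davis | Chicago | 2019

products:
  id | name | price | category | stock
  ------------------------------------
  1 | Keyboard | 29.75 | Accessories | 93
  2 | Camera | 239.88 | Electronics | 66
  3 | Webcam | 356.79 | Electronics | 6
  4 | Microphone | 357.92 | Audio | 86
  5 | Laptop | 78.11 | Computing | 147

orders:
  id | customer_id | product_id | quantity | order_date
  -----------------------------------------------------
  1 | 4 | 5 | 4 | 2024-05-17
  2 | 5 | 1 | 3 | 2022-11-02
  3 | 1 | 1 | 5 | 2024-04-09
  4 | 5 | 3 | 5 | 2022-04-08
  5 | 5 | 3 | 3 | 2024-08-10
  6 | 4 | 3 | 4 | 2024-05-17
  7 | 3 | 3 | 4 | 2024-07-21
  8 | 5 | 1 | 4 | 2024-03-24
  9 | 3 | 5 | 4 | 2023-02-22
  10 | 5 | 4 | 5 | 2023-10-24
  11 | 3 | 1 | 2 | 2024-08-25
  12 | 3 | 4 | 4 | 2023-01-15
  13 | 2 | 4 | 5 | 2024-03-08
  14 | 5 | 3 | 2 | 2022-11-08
SELECT SUM(stock) FROM products

Execution result:
398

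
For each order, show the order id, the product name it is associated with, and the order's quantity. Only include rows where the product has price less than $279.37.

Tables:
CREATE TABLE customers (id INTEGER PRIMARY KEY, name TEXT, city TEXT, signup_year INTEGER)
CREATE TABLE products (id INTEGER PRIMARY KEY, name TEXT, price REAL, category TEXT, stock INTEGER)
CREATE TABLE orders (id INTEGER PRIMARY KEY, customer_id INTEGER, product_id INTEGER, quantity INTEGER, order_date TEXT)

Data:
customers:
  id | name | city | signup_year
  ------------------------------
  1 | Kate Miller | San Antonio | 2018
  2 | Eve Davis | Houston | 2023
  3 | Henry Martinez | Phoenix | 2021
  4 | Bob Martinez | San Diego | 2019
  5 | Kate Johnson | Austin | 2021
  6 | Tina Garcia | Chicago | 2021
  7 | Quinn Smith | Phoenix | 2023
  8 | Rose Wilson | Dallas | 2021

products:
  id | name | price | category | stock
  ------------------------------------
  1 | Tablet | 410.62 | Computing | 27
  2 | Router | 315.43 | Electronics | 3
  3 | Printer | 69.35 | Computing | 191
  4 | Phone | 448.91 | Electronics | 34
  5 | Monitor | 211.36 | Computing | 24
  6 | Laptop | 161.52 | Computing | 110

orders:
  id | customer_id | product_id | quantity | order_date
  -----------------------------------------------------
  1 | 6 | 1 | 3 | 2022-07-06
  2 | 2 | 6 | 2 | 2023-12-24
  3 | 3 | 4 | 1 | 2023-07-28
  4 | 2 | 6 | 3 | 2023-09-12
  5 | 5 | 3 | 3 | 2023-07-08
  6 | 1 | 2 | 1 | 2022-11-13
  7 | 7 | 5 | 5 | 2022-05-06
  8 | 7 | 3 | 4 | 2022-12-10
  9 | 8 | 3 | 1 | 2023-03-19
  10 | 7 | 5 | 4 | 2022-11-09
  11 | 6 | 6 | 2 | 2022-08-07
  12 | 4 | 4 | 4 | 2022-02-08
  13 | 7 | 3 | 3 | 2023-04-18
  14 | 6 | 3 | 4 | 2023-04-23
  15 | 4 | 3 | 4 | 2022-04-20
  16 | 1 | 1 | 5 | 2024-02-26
SELECT c.id, p.name AS product, c.quantity FROM orders c JOIN products p ON c.product_id = p.id WHERE p.price < 279.37

Execution result:
id | product | quantity
2 | Laptop | 2
4 | Laptop | 3
5 | Printer | 3
7 | Monitor | 5
8 | Printer | 4
9 | Printer | 1
10 | Monitor | 4
11 | Laptop | 2
13 | Printer | 3
14 | Printer | 4
15 | Printer | 4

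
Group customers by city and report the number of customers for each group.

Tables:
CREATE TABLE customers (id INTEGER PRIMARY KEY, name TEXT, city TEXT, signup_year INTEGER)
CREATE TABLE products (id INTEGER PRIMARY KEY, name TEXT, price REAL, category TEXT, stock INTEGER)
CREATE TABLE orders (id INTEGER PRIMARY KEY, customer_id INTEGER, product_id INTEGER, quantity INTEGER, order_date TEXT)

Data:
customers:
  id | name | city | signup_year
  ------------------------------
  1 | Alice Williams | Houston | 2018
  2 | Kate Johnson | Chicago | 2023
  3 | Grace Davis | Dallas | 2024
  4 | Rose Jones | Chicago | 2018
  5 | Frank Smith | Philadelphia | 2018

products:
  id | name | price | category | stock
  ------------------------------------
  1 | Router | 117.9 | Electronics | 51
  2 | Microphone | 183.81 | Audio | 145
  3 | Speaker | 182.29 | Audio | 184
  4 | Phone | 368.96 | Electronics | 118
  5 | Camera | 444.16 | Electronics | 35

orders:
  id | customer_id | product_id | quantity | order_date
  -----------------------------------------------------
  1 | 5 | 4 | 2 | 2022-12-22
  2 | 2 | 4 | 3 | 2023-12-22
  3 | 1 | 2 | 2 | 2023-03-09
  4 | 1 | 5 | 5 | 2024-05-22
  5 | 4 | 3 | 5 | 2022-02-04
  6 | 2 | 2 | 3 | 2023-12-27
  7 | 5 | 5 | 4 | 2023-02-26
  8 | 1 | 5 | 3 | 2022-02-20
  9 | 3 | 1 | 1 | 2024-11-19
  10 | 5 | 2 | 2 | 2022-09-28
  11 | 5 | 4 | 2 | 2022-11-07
SELECT city, COUNT(*) AS n FROM customers GROUP BY city

Execution result:
city | n
Chicago | 2
Dallas | 1
Houston | 1
Philadelphia | 1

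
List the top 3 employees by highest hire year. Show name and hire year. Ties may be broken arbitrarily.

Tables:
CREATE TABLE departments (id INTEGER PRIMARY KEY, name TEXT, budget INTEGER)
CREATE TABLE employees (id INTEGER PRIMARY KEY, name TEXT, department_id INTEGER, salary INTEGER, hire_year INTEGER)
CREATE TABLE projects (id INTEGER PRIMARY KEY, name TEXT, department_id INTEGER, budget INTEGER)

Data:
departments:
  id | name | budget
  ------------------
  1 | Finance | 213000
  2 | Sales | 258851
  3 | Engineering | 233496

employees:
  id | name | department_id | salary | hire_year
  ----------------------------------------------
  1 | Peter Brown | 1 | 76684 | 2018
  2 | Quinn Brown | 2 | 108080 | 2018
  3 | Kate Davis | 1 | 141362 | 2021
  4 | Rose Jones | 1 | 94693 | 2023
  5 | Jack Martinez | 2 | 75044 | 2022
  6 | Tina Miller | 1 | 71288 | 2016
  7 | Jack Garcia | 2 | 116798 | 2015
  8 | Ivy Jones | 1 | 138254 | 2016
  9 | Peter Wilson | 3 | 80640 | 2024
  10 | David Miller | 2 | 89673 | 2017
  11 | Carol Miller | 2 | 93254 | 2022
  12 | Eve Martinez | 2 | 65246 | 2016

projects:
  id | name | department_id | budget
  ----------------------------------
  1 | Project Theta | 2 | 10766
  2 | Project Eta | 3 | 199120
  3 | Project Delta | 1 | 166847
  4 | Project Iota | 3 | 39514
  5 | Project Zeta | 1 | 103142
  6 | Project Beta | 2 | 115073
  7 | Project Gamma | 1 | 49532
SELECT name, hire_year FROM employees ORDER BY hire_year DESC LIMIT 3

Execution result:
name | hire_year
Peter Wilson | 2024
Rose Jones | 2023
Jack Martinez | 2022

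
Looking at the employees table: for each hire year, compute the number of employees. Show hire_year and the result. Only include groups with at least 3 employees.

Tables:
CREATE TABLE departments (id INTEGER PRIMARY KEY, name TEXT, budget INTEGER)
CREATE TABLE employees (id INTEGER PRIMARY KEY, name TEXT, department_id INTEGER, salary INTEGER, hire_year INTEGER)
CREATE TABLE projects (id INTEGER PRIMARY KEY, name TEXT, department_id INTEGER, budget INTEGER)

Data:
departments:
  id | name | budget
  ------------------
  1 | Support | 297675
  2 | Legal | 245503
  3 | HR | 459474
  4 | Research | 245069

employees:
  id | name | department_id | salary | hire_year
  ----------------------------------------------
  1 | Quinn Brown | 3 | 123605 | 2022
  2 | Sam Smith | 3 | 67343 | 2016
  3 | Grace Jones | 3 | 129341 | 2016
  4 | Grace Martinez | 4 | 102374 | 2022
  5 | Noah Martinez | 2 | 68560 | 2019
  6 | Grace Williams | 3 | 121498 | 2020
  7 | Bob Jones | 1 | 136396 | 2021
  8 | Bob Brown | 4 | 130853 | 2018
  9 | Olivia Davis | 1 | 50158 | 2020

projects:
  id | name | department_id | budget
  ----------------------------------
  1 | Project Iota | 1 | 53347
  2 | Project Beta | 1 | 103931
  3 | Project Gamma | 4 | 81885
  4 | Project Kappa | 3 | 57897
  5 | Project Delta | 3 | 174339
SELECT hire_year, COUNT(*) AS n FROM employees GROUP BY hire_year HAVING COUNT(*) >= 3

Execution result:
(no rows)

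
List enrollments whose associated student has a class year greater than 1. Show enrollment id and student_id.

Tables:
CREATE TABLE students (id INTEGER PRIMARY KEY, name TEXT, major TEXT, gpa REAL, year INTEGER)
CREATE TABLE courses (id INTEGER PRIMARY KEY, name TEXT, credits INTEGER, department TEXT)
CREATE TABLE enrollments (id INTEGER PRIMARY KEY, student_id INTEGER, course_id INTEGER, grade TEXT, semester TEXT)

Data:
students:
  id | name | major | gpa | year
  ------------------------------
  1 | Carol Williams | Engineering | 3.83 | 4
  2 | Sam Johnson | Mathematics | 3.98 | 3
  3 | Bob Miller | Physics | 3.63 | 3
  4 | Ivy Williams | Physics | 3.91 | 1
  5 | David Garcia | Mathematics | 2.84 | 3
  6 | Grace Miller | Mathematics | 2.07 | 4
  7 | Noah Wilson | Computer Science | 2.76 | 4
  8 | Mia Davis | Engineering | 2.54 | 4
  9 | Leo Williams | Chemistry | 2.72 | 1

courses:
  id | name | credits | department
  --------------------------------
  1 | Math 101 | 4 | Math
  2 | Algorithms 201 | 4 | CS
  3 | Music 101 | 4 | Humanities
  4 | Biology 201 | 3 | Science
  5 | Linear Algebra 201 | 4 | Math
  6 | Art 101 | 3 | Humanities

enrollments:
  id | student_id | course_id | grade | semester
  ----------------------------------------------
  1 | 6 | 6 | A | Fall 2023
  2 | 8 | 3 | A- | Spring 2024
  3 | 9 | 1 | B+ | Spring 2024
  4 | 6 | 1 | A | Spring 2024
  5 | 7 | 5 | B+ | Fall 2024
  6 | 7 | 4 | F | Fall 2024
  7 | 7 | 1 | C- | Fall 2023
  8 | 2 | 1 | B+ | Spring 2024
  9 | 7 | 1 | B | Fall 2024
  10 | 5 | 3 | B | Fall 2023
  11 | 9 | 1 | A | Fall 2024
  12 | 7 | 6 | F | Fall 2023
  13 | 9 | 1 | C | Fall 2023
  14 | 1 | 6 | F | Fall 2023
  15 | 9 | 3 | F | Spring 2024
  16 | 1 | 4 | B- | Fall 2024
SELECT id, student_id FROM enrollments WHERE student_id IN (SELECT id FROM students WHERE year > 1)

Execution result:
id | student_id
1 | 6
2 | 8
4 | 6
5 | 7
6 | 7
7 | 7
8 | 2
9 | 7
10 | 5
12 | 7
14 | 1
16 | 1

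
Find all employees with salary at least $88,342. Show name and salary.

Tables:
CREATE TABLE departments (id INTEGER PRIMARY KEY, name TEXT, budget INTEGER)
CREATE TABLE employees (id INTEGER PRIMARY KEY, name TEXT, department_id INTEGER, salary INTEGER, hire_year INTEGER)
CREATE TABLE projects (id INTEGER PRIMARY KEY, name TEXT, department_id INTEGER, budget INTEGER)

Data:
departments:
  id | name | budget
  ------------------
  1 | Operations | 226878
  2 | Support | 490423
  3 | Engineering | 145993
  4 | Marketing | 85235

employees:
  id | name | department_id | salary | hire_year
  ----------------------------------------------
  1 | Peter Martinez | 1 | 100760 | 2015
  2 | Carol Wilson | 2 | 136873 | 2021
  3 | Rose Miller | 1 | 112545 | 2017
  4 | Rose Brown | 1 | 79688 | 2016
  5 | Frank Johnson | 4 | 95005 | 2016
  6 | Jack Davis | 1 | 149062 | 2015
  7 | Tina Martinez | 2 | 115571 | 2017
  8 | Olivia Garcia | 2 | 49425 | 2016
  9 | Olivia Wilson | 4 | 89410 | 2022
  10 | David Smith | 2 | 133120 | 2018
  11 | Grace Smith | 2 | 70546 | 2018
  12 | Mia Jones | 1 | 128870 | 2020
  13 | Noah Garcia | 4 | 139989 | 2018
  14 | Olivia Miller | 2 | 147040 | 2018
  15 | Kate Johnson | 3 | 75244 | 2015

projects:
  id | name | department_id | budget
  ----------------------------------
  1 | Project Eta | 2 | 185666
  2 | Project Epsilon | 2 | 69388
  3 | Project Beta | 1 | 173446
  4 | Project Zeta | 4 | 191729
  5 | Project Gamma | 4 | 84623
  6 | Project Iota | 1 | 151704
SELECT name, salary FROM employees WHERE salary >= 88342

Execution result:
name | salary
Peter Martinez | 100760
Carol Wilson | 136873
Rose Miller | 112545
Frank Johnson | 95005
Jack Davis | 149062
Tina Martinez | 115571
Olivia Wilson | 89410
David Smith | 133120
Mia Jones | 128870
Noah Garcia | 139989
Olivia Miller | 147040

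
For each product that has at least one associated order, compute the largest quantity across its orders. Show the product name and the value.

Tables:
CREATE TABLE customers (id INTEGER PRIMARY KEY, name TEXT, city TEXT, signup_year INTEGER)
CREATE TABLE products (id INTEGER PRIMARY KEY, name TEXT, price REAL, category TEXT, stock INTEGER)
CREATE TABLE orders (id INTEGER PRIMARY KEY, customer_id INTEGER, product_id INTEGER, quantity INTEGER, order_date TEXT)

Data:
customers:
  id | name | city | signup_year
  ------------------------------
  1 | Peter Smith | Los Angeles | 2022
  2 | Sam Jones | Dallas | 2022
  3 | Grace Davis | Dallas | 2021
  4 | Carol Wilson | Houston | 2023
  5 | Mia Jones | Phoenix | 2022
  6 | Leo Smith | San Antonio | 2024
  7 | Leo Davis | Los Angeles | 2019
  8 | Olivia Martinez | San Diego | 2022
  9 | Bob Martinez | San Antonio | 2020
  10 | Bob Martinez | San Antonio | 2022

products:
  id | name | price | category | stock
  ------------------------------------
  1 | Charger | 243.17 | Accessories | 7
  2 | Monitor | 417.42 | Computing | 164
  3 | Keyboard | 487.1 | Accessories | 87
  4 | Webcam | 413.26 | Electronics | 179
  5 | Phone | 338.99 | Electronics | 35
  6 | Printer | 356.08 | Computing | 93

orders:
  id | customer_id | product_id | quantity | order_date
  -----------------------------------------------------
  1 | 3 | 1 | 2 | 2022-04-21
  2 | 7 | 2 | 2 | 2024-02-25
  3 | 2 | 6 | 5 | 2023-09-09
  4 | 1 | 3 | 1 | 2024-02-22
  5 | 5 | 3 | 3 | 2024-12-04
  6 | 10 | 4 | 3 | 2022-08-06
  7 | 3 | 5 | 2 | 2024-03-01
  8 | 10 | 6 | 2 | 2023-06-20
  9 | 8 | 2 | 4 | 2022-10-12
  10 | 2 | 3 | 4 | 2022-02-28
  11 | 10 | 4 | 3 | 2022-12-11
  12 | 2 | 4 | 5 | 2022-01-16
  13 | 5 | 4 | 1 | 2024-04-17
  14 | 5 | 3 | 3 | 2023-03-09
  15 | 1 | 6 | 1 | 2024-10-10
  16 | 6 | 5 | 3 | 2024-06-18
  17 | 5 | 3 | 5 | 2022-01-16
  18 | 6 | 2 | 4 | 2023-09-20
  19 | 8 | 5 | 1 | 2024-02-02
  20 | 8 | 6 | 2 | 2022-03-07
SELECT p.name, MAX(c.quantity) AS max_quantity FROM orders c JOIN products p ON c.product_id = p.id GROUP BY p.id, p.name

Execution result:
name | max_quantity
Charger | 2
Monitor | 4
Keyboard | 5
Webcam | 5
Phone | 3
Printer | 5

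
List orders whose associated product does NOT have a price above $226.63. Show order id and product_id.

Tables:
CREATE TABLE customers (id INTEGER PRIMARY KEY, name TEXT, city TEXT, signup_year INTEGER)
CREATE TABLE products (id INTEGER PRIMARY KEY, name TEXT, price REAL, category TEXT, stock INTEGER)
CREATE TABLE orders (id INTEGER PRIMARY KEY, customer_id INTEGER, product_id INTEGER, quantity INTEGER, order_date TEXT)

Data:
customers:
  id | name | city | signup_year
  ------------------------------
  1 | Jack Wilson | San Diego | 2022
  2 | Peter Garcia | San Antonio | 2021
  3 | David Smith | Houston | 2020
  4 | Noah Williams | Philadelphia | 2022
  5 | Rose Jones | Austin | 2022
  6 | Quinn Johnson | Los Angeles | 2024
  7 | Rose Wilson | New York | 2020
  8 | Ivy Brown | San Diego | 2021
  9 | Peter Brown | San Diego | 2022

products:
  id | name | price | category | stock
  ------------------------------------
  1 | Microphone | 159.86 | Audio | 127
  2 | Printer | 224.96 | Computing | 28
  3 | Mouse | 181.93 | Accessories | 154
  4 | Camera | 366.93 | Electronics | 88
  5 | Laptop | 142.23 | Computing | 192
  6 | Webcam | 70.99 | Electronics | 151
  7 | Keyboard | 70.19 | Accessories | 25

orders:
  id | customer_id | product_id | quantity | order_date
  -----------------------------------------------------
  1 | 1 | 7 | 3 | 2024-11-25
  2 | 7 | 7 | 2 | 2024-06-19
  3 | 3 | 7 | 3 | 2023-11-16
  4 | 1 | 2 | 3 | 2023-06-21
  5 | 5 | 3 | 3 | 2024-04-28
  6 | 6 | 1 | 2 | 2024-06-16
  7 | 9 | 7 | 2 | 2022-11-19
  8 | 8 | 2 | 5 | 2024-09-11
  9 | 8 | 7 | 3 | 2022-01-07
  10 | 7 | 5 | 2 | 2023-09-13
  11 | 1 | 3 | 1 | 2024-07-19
SELECT id, product_id FROM orders WHERE product_id NOT IN (SELECT id FROM products WHERE price > 226.63)

Execution result:
id | product_id
1 | 7
2 | 7
3 | 7
4 | 2
5 | 3
6 | 1
7 | 7
8 | 2
9 | 7
10 | 5
11 | 3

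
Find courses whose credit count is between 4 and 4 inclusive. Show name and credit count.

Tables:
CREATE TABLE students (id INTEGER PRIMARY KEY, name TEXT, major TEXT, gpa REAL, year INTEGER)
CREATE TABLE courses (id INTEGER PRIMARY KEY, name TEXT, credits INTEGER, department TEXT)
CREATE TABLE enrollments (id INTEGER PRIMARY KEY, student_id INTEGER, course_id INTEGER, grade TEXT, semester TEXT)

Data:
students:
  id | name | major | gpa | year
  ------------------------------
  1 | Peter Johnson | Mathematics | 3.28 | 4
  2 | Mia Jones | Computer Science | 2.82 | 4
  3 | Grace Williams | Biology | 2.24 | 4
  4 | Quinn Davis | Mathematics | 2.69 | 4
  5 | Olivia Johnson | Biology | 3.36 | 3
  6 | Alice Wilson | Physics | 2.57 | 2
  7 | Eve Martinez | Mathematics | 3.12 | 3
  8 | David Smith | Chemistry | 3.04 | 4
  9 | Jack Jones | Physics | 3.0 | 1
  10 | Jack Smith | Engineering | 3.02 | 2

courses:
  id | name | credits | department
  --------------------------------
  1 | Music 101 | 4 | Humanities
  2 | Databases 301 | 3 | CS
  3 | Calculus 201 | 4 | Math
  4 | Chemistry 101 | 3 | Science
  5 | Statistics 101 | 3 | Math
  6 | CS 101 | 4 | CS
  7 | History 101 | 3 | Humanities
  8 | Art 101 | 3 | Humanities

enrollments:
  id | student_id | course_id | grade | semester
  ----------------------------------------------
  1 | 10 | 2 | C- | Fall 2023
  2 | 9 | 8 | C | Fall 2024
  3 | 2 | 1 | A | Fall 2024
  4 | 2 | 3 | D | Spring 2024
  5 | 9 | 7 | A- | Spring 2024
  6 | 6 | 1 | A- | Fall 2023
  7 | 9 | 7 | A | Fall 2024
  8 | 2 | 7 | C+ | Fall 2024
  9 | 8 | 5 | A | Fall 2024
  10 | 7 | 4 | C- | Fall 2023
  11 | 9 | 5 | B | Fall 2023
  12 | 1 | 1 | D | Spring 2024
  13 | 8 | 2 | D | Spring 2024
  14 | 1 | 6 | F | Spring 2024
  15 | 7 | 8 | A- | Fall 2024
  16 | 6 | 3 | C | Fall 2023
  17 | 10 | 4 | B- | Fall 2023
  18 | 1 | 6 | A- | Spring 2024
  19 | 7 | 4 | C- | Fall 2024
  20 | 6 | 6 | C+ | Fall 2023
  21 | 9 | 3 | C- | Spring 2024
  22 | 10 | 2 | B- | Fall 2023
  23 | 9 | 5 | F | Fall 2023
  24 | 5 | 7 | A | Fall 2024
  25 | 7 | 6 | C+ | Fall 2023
SELECT name, credits FROM courses WHERE credits BETWEEN 4 AND 4

Execution result:
name | credits
Music 101 | 4
Calculus 201 | 4
CS 101 | 4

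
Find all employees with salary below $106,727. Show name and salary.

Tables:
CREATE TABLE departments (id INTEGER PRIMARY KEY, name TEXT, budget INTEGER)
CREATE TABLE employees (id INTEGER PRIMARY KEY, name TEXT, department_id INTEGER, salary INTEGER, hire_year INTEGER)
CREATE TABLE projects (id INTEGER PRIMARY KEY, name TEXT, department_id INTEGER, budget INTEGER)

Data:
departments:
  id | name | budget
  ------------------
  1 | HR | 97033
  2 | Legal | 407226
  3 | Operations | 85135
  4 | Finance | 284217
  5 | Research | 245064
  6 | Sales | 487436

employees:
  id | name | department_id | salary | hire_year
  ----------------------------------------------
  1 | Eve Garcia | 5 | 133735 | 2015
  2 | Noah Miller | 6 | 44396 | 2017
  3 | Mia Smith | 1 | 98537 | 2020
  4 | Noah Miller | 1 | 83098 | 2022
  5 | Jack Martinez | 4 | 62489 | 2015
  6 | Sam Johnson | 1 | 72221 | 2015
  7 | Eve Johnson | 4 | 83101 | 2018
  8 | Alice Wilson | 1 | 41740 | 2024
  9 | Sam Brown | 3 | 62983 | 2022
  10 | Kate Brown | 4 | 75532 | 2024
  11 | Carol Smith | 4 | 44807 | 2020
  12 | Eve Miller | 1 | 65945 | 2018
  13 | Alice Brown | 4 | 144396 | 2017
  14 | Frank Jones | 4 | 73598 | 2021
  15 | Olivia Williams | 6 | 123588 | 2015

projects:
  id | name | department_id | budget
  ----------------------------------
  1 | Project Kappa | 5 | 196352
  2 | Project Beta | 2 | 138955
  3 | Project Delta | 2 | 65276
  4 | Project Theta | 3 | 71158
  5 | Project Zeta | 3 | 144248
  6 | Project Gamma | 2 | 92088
SELECT name, salary FROM employees WHERE salary < 106727

Execution result:
name | salary
Noah Miller | 44396
Mia Smith | 98537
Noah Miller | 83098
Jack Martinez | 62489
Sam Johnson | 72221
Eve Johnson | 83101
Alice Wilson | 41740
Sam Brown | 62983
Kate Brown | 75532
Carol Smith | 44807
Eve Miller | 65945
Frank Jones | 73598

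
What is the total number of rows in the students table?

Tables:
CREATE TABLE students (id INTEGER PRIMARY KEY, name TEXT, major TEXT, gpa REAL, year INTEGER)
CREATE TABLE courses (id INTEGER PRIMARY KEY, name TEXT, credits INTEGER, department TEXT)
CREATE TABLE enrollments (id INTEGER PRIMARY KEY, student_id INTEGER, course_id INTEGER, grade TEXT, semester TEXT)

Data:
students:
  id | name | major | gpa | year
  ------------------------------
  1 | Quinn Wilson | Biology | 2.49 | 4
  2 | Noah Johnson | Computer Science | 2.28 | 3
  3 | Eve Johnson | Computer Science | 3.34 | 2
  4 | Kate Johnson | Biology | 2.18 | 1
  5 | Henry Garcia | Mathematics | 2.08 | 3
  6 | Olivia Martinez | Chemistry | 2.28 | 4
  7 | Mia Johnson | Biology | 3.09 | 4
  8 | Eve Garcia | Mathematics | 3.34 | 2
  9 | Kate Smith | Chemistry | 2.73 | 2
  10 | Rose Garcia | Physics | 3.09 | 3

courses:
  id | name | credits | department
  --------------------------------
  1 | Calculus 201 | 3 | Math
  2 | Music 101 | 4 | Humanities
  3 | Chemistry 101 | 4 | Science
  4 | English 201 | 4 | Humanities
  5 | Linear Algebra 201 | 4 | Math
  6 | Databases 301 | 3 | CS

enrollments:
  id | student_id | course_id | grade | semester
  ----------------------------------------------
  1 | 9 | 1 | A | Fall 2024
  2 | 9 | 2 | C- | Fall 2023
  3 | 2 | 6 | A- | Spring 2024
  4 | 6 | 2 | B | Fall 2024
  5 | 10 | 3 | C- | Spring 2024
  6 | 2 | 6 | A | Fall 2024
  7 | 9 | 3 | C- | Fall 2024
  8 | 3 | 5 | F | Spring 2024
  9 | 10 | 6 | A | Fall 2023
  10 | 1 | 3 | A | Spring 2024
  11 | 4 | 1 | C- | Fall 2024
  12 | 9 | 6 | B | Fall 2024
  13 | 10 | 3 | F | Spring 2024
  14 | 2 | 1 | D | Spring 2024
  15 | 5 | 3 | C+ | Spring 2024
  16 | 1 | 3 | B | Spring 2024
SELECT COUNT(*) FROM students

Execution result:
10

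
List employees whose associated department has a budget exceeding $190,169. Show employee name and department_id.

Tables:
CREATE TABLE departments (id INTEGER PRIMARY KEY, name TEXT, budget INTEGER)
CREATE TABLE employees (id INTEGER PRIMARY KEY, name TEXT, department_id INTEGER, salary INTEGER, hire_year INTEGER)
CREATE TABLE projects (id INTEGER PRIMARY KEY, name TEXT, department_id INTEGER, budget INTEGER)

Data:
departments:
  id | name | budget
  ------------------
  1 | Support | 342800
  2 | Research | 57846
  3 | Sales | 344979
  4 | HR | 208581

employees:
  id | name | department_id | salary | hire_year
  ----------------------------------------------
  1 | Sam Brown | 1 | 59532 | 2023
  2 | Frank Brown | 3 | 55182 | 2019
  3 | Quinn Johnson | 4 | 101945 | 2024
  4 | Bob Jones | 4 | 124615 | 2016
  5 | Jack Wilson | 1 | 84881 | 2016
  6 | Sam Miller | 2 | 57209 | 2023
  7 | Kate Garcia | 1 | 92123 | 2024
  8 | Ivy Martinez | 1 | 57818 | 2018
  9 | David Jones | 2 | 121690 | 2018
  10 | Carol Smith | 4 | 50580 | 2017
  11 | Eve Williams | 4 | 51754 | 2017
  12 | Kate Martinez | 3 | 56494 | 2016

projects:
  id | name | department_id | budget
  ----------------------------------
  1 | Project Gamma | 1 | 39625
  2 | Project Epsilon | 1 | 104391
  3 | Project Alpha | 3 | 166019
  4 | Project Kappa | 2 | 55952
SELECT name, department_id FROM employees WHERE department_id IN (SELECT id FROM departments WHERE budget > 190169)

Execution result:
name | department_id
Sam Brown | 1
Frank Brown | 3
Quinn Johnson | 4
Bob Jones | 4
Jack Wilson | 1
Kate Garcia | 1
Ivy Martinez | 1
Carol Smith | 4
Eve Williams | 4
Kate Martinez | 3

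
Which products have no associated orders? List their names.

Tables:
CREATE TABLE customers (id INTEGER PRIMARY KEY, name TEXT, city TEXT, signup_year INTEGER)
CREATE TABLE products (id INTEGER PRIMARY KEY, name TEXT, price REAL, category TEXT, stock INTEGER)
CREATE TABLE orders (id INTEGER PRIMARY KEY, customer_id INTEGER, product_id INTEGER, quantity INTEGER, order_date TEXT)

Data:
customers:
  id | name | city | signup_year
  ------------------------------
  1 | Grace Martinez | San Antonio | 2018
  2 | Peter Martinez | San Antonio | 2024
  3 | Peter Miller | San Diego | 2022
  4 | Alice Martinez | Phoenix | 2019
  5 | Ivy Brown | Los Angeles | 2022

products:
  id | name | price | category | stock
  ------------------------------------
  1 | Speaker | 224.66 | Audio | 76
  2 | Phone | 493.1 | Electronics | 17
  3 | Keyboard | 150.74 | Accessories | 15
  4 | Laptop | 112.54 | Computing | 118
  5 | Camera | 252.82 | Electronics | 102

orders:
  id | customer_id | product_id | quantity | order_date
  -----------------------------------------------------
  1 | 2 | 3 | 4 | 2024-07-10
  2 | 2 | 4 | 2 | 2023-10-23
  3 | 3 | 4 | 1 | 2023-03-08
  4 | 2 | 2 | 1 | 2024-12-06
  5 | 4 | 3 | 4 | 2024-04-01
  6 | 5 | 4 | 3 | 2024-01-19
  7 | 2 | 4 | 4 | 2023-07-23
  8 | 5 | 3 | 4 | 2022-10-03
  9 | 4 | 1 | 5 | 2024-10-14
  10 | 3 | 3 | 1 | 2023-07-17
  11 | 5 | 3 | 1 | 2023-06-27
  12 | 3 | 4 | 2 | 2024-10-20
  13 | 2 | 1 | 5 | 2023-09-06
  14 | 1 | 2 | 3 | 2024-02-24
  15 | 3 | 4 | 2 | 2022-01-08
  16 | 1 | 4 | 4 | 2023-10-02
SELECT p.name FROM products p LEFT JOIN orders c ON c.product_id = p.id WHERE c.id IS NULL

Execution result:
Camera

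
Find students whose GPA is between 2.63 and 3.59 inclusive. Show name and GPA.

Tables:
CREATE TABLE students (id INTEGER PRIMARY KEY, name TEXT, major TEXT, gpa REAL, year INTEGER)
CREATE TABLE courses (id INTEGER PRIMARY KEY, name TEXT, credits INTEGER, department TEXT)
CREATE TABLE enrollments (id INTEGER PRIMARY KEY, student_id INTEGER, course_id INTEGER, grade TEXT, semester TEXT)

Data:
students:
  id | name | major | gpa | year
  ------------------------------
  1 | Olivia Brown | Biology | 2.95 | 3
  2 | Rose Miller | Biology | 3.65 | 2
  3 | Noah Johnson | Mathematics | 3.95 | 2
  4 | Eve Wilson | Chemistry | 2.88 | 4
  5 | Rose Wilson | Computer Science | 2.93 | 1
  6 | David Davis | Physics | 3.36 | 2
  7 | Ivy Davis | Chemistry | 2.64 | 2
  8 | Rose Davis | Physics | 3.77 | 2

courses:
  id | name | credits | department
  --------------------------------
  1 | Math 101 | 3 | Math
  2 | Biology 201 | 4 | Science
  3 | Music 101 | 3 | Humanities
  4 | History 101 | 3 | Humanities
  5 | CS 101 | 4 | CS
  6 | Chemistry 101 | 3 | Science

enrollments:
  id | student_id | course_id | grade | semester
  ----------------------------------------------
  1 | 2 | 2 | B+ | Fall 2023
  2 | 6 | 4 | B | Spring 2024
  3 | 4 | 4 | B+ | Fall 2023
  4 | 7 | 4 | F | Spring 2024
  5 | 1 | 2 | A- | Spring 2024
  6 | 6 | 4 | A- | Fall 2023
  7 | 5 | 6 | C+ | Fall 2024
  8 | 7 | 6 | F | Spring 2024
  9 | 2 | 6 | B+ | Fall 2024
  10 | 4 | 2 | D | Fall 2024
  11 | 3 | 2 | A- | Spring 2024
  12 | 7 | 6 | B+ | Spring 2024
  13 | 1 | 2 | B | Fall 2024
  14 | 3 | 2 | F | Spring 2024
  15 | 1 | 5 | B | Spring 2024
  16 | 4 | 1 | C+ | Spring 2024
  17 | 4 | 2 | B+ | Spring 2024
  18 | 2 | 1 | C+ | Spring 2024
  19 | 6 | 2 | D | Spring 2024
SELECT name, gpa FROM students WHERE gpa BETWEEN 2.63 AND 3.59

Execution result:
name | gpa
Olivia Brown | 2.95
Eve Wilson | 2.88
Rose Wilson | 2.93
David Davis | 3.36
Ivy Davis | 2.64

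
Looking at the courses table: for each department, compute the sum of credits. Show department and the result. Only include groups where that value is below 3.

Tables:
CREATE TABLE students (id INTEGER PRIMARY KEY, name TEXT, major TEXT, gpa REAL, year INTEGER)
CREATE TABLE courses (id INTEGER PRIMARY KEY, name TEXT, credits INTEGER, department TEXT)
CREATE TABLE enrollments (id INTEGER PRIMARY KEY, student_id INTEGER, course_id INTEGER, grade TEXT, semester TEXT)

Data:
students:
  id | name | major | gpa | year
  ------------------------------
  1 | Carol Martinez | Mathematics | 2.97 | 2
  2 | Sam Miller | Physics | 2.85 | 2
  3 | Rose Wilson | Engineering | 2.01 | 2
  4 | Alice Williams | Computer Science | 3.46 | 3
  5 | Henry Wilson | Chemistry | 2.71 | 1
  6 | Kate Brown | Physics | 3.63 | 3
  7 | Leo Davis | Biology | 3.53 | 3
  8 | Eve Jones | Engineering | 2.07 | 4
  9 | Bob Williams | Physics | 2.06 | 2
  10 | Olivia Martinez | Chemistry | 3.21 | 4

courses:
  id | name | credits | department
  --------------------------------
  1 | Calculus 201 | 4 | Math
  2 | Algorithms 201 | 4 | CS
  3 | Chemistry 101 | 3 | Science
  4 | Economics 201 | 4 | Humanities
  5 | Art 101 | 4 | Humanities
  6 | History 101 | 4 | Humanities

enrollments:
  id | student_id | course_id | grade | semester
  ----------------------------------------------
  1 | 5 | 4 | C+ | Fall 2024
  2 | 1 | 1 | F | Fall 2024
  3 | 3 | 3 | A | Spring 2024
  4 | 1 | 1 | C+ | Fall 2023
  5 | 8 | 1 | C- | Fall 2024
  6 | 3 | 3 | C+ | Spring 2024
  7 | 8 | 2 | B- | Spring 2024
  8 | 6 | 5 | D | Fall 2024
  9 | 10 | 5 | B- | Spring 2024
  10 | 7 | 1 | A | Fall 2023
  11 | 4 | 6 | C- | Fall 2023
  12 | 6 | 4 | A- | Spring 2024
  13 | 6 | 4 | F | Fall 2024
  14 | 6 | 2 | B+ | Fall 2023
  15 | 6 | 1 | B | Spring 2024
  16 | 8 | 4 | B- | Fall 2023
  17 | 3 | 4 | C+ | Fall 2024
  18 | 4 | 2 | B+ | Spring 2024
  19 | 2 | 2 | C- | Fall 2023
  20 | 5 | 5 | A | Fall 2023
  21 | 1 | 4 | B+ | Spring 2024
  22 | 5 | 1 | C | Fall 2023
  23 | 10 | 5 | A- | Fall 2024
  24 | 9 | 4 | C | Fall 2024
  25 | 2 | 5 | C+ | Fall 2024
SELECT department, SUM(credits) AS sum_credits FROM courses GROUP BY department HAVING SUM(credits) < 3

Execution result:
(no rows)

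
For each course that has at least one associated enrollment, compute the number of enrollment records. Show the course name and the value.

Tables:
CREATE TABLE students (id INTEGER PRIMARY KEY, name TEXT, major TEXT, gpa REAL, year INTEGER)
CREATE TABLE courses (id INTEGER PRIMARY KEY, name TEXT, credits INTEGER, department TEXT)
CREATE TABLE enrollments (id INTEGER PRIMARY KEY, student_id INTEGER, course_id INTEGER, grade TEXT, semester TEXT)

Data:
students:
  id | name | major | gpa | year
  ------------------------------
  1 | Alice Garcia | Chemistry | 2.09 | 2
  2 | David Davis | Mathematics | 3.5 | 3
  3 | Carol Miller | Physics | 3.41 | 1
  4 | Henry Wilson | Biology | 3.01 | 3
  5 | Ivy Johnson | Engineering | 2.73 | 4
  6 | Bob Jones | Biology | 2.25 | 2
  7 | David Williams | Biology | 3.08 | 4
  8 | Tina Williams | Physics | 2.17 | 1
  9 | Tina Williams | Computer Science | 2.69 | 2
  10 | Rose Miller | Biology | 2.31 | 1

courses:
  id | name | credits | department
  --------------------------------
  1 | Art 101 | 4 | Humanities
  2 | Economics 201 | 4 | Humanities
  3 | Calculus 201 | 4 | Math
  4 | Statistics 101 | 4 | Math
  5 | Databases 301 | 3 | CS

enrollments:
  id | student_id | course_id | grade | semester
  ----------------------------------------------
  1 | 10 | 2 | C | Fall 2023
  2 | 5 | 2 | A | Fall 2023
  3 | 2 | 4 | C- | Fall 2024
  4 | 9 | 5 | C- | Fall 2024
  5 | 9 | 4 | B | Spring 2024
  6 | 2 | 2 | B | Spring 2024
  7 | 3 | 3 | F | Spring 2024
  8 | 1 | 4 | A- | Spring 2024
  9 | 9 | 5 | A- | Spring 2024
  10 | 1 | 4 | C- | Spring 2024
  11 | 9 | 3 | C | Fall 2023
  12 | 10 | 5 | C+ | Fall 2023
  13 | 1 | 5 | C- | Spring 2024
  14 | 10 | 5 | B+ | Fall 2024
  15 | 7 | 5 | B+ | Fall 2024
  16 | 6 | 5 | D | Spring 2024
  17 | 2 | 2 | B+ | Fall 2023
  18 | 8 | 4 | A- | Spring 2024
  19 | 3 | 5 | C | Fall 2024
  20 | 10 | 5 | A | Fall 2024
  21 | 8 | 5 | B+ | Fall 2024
SELECT p.name, COUNT(*) AS n FROM enrollments c JOIN courses p ON c.course_id = p.id GROUP BY p.id, p.name

Execution result:
name | n
Economics 201 | 4
Calculus 201 | 2
Statistics 101 | 5
Databases 301 | 10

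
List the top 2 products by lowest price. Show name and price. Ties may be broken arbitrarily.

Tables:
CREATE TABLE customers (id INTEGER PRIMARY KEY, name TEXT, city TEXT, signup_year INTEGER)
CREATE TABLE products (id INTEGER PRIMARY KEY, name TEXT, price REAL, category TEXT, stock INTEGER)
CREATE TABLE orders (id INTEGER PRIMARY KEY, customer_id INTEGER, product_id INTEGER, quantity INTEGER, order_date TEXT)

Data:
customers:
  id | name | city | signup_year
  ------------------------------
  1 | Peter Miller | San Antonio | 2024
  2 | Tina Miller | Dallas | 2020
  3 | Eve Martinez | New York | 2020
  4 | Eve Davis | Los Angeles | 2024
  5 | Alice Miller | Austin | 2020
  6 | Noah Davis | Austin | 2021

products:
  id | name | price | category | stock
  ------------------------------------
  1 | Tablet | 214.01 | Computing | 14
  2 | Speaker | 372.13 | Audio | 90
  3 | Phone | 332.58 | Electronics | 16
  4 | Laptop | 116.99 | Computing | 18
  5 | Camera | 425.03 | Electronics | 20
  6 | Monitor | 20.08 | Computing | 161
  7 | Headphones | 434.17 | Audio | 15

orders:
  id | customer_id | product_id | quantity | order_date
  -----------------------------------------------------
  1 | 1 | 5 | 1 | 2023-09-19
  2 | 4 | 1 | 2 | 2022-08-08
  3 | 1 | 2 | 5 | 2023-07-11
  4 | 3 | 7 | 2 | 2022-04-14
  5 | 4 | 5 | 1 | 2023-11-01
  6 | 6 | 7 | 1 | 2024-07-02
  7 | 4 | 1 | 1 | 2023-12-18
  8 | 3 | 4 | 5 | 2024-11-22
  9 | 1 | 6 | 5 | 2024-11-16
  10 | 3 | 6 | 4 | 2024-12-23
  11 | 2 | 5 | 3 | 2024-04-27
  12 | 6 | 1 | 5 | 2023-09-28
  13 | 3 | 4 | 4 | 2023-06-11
SELECT name, price FROM products ORDER BY price ASC LIMIT 2

Execution result:
name | price
Monitor | 20.08
Laptop | 116.99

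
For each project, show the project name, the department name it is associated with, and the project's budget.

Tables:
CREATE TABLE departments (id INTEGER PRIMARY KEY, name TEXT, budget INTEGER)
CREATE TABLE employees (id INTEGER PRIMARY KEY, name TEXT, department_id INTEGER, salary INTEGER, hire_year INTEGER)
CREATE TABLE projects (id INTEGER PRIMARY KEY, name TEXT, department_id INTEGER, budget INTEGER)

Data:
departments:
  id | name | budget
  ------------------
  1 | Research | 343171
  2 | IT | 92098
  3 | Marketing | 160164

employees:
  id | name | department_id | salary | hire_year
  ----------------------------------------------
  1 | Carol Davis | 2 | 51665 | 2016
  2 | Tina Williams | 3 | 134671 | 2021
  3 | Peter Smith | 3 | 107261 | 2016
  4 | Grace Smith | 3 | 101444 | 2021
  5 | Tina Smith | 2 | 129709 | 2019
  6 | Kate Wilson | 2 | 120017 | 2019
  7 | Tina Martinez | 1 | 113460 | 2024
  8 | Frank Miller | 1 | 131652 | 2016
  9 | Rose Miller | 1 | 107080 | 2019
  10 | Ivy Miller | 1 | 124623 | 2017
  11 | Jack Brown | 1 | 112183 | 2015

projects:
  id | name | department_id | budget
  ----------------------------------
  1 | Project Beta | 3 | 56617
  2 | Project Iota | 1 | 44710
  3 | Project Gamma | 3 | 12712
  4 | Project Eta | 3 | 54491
SELECT c.name, p.name AS department, c.budget FROM projects c JOIN departments p ON c.department_id = p.id

Execution result:
name | department | budget
Project Beta | Marketing | 56617
Project Iota | Research | 44710
Project Gamma | Marketing | 12712
Project Eta | Marketing | 54491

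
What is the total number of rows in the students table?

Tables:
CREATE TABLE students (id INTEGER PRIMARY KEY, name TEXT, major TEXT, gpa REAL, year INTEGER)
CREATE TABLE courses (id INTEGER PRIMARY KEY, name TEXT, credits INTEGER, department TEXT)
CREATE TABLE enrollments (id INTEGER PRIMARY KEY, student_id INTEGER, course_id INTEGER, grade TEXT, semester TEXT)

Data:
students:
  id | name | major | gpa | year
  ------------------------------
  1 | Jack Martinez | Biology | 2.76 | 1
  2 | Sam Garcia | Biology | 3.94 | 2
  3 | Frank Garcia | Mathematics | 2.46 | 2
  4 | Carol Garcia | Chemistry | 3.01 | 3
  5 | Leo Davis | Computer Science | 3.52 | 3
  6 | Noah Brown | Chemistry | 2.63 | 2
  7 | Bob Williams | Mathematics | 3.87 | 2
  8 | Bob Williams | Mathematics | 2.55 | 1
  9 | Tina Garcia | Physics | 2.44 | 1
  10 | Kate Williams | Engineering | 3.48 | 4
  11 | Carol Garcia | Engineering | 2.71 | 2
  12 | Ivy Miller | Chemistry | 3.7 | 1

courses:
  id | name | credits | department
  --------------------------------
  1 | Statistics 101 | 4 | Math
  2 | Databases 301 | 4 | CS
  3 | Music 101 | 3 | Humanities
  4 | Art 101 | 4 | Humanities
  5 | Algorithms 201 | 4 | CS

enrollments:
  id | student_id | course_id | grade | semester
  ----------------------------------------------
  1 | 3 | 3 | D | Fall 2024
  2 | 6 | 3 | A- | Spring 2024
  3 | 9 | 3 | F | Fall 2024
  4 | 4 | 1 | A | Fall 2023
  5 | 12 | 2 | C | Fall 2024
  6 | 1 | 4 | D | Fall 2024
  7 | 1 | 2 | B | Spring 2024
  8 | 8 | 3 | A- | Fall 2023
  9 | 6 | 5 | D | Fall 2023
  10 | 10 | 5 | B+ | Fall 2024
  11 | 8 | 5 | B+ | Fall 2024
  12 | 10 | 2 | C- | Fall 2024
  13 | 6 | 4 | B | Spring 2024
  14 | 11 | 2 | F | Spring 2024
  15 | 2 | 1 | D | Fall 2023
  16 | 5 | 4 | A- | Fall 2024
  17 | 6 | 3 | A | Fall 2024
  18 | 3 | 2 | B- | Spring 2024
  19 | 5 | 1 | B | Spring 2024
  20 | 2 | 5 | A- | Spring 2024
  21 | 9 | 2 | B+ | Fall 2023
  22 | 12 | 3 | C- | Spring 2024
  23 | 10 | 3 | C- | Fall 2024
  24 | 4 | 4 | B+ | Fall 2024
SELECT COUNT(*) FROM students

Execution result:
12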